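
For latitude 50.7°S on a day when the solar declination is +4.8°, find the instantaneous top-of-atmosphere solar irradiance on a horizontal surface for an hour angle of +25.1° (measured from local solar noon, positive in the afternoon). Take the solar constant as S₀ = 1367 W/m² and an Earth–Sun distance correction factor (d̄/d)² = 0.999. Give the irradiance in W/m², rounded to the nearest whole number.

cos θ_z = sin φ sin δ + cos φ cos δ cos H = (-0.7738)(0.0837) + (0.6334)(0.9965)(0.9056) = 0.5068.
Top-of-atmosphere irradiance = S₀ (d̄/d)² cos θ_z = 1367 × 0.999 × 0.5068 = 692.10 W/m².

692 W/m²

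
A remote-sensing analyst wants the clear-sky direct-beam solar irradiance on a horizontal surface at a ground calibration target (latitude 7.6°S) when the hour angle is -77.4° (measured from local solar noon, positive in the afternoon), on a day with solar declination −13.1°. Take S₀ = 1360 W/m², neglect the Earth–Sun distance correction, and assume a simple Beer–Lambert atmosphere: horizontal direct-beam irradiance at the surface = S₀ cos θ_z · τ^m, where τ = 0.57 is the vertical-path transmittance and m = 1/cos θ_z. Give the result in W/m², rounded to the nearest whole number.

With φ = -7.6°, δ = -13.1°, H = -77.40°: sin φ sin δ = 0.0300, cos φ cos δ cos H = 0.2106, so cos θ_z = 0.2406.
Air mass m = 1/cos θ_z = 1/0.2406 = 4.156; τ^m = 0.57^4.156 = 0.0967.
Surface direct beam = 1360 × 0.2406 × 0.0967 = 31.64 W/m².

32 W/m²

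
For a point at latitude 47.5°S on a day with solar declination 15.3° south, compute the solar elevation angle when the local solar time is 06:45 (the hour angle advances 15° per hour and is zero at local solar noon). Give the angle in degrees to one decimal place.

Hour angle H = 15° × (6.75 − 12) = -78.75°.
With φ = -47.5°, δ = -15.3°, H = -78.75°: sin φ sin δ = 0.1945, cos φ cos δ cos H = 0.1271, so cos θ_z = 0.3216.
θ_z = arccos(0.3216) = 71.24°, so the elevation is 90° − 71.24° = 18.76°.

18.8°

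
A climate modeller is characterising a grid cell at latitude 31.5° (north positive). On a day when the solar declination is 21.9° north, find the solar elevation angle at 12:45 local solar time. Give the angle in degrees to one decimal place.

76.1°

Hour angle H = 15° × (12.75 − 12) = 11.25°.
With φ = 31.5°, δ = 21.9°, H = 11.25°: sin φ sin δ = 0.1949, cos φ cos δ cos H = 0.7759, so cos θ_z = 0.9708.
θ_z = arccos(0.9708) = 13.88°, so the elevation is 90° − 13.88° = 76.12°.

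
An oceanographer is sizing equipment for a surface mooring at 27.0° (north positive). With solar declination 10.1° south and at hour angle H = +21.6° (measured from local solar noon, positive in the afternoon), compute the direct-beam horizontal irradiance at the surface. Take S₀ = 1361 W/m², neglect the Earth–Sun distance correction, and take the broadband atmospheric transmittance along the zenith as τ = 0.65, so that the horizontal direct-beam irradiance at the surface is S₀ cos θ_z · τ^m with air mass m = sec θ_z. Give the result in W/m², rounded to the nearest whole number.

cos θ_z = sin(27.0°) sin(-10.1°) + cos(27.0°) cos(-10.1°) cos(21.60°) = -0.0796 + 0.8156 = 0.7360.
Air mass m = 1/cos θ_z = 1/0.7360 = 1.359; τ^m = 0.65^1.359 = 0.5569.
Surface direct beam = 1361 × 0.7360 × 0.5569 = 557.84 W/m².

558 W/m²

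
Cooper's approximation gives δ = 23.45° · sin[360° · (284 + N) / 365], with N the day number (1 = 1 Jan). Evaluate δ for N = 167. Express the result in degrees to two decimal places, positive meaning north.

360 × (284 + 167) / 365 = 444.822°; sin(444.822°) = 0.9959.
δ = 23.45 × 0.9959 = 23.354° ≈ +23.35°.

+23.35°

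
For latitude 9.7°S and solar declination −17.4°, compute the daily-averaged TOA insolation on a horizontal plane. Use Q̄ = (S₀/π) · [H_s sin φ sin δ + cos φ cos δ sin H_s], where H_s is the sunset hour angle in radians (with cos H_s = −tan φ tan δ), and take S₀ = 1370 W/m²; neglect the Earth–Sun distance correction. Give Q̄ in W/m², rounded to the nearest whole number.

The sunset hour angle satisfies cos H_s = −tan φ tan δ = -0.0536, giving H_s = 93.07°. In radians, H_s = 1.6244.
H_s sin φ sin δ = 1.6244 × -0.1685 × -0.2990 = 0.0818.
cos φ cos δ sin H_s = 0.9857 × 0.9542 × 0.9986 = 0.9392.
Q̄ = (1370/π) × (0.0818 + 0.9392) = 436.08 × 1.0210 = 445.24 W/m².

445 W/m²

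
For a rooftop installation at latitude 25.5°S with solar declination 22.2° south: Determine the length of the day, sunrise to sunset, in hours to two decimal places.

13.50 hours

−tan φ tan δ = −(-0.4770)(-0.4081) = -0.1947; H_s = arccos(-0.1947) = 101.23°.
Day length = 2 H_s / 15° h⁻¹ = 202.46° / 15 = 13.497 h.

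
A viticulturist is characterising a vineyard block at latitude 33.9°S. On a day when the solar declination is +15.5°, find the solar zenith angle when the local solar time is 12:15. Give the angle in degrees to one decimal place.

Hour angle H = 15° × (12.25 − 12) = 3.75°.
cos θ_z = sin(-33.9°) sin(15.5°) + cos(-33.9°) cos(15.5°) cos(3.75°) = -0.1491 + 0.7981 = 0.6490.
θ_z = arccos(0.6490) = 49.53°.

49.5°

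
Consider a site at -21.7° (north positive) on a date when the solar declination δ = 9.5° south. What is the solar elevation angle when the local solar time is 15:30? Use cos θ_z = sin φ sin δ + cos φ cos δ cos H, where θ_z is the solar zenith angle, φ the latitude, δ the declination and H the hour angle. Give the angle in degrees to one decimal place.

Hour angle H = 15° × (15.5 − 12) = 52.50°.
cos θ_z = sin(-21.7°) sin(-9.5°) + cos(-21.7°) cos(-9.5°) cos(52.50°) = 0.0610 + 0.5579 = 0.6189.
θ_z = arccos(0.6189) = 51.76°, so the elevation is 90° − 51.76° = 38.24°.

38.2°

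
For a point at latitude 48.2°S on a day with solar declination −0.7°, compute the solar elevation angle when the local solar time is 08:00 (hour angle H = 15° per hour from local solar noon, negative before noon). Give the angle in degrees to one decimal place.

Hour angle H = 15° × (8 − 12) = -60.00°.
With φ = -48.2°, δ = -0.7°, H = -60.00°: sin φ sin δ = 0.0091, cos φ cos δ cos H = 0.3332, so cos θ_z = 0.3423.
θ_z = arccos(0.3423) = 69.98°, so the elevation is 90° − 69.98° = 20.02°.

20.0°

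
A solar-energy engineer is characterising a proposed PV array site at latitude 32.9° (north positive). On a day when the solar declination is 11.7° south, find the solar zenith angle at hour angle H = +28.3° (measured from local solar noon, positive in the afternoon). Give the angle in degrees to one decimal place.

cos θ_z = sin φ sin δ + cos φ cos δ cos H = (0.5432)(-0.2028) + (0.8396)(0.9792)(0.8805) = 0.6137.
θ_z = arccos(0.6137) = 52.14°.

52.1°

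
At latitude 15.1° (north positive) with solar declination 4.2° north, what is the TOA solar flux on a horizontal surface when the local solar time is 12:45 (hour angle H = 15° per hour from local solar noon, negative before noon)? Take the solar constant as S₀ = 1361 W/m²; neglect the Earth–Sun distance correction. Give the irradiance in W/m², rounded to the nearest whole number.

1311 W/m²

Hour angle H = 15° × (12.75 − 12) = 11.25°.
cos θ_z = sin φ sin δ + cos φ cos δ cos H = (0.2605)(0.0732) + (0.9655)(0.9973)(0.9808) = 0.9635.
Top-of-atmosphere irradiance = S₀ cos θ_z = 1361 × 0.9635 = 1311.32 W/m².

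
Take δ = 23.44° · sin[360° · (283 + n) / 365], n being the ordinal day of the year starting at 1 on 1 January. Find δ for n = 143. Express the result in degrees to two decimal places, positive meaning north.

360 × (283 + 143) / 365 = 420.164°; sin(420.164°) = 0.8675.
δ = 23.44 × 0.8675 = 20.334° ≈ +20.33°.

+20.33°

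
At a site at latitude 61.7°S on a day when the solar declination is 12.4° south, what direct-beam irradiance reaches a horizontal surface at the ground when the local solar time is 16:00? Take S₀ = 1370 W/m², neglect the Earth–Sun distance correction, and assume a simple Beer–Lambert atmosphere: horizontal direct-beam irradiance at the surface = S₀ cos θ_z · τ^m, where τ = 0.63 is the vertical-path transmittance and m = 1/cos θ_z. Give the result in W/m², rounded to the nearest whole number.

192 W/m²

Hour angle H = 15° × (16 − 12) = 60.00°.
With φ = -61.7°, δ = -12.4°, H = 60.00°: sin φ sin δ = 0.1891, cos φ cos δ cos H = 0.2315, so cos θ_z = 0.4206.
Air mass m = 1/cos θ_z = 1/0.4206 = 2.378; τ^m = 0.63^2.378 = 0.3333.
Surface direct beam = 1370 × 0.4206 × 0.3333 = 192.05 W/m².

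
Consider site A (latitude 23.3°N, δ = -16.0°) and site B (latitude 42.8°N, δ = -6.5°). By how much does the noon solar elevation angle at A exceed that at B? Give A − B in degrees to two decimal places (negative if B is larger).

A: 90° − |23.3 − (-16.0)| = 50.70°.
B: 90° − |42.8 − (-6.5)| = 40.70°.
A − B = 50.70 − 40.70 = 10.00°.

+10.00°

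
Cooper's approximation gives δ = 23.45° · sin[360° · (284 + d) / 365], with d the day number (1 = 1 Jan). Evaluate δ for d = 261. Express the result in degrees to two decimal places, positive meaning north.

360 × (284 + 261) / 365 = 537.534°; sin(537.534°) = 0.0430.
δ = 23.45 × 0.0430 = 1.008° ≈ +1.01°.

+1.01°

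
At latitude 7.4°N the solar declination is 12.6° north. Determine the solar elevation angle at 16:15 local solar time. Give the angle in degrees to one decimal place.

27.1°

Hour angle H = 15° × (16.25 − 12) = 63.75°.
With φ = 7.4°, δ = 12.6°, H = 63.75°: sin φ sin δ = 0.0281, cos φ cos δ cos H = 0.4280, so cos θ_z = 0.4561.
θ_z = arccos(0.4561) = 62.86°, so the elevation is 90° − 62.86° = 27.14°.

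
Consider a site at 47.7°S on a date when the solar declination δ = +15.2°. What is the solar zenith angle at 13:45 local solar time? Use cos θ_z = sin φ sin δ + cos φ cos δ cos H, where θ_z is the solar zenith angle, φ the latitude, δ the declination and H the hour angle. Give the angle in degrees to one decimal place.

Hour angle H = 15° × (13.75 − 12) = 26.25°.
cos θ_z = sin φ sin δ + cos φ cos δ cos H = (-0.7396)(0.2622) + (0.6730)(0.9650)(0.8969) = 0.3886.
θ_z = arccos(0.3886) = 67.13°.

67.1°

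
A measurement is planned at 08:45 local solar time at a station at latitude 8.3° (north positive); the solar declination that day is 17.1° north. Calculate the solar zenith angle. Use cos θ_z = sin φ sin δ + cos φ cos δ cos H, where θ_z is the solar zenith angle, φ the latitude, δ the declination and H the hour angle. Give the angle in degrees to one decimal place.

Hour angle H = 15° × (8.75 − 12) = -48.75°.
cos θ_z = sin(8.3°) sin(17.1°) + cos(8.3°) cos(17.1°) cos(-48.75°) = 0.0424 + 0.6236 = 0.6660.
θ_z = arccos(0.6660) = 48.24°.

48.2°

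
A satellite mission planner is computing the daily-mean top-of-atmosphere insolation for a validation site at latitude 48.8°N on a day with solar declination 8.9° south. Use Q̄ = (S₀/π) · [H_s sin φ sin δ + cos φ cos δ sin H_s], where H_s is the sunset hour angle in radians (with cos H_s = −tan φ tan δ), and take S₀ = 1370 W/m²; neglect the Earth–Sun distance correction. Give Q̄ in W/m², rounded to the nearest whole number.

209 W/m²

The sunset hour angle satisfies cos H_s = −tan φ tan δ = 0.1789, giving H_s = 79.69°. In radians, H_s = 1.3909.
H_s sin φ sin δ = 1.3909 × 0.7524 × -0.1547 = -0.1619.
cos φ cos δ sin H_s = 0.6587 × 0.9880 × 0.9839 = 0.6403.
Q̄ = (1370/π) × (-0.1619 + 0.6403) = 436.08 × 0.4784 = 208.62 W/m².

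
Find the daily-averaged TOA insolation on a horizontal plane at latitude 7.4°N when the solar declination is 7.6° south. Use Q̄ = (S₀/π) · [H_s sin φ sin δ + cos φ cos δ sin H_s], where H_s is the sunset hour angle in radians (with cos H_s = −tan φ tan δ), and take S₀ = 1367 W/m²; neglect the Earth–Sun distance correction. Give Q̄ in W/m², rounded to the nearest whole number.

−tan φ tan δ = −(0.1299)(-0.1334) = 0.0173; H_s = arccos(0.0173) = 89.01°. In radians, H_s = 1.5535.
H_s sin φ sin δ = 1.5535 × 0.1288 × -0.1323 = -0.0265.
cos φ cos δ sin H_s = 0.9917 × 0.9912 × 0.9999 = 0.9829.
Q̄ = (1367/π) × (-0.0265 + 0.9829) = 435.13 × 0.9564 = 416.16 W/m².

416 W/m²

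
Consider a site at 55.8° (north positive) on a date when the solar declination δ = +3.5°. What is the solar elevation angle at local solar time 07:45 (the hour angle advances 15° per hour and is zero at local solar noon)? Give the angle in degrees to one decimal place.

17.4°

Hour angle H = 15° × (7.75 − 12) = -63.75°.
cos θ_z = sin(55.8°) sin(3.5°) + cos(55.8°) cos(3.5°) cos(-63.75°) = 0.0505 + 0.2481 = 0.2986.
θ_z = arccos(0.2986) = 72.63°, so the elevation is 90° − 72.63° = 17.37°.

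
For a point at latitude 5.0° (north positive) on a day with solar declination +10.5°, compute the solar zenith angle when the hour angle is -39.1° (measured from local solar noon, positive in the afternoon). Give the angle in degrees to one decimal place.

With φ = 5.0°, δ = 10.5°, H = -39.10°: sin φ sin δ = 0.0159, cos φ cos δ cos H = 0.7601, so cos θ_z = 0.7760.
θ_z = arccos(0.7760) = 39.10°.

39.1°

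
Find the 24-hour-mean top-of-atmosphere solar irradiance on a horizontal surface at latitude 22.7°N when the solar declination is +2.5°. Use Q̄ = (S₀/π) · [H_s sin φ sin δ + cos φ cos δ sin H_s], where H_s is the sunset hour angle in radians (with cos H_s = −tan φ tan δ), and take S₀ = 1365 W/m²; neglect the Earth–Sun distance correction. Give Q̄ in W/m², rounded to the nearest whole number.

cos H_s = −tan(22.7°) · tan(2.5°) = -0.0183, so H_s = arccos(-0.0183) = 91.05°. In radians, H_s = 1.5891.
H_s sin φ sin δ = 1.5891 × 0.3859 × 0.0436 = 0.0267.
cos φ cos δ sin H_s = 0.9225 × 0.9990 × 0.9998 = 0.9214.
Q̄ = (1365/π) × (0.0267 + 0.9214) = 434.49 × 0.9481 = 411.94 W/m².

412 W/m²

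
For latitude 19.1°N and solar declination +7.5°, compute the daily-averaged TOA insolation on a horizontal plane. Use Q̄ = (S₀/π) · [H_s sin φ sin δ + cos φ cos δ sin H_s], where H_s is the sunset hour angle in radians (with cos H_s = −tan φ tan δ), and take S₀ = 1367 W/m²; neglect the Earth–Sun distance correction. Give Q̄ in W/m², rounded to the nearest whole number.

437 W/m²

The sunset hour angle satisfies cos H_s = −tan φ tan δ = -0.0456, giving H_s = 92.61°. In radians, H_s = 1.6163.
H_s sin φ sin δ = 1.6163 × 0.3272 × 0.1305 = 0.0690.
cos φ cos δ sin H_s = 0.9449 × 0.9914 × 0.9990 = 0.9358.
Q̄ = (1367/π) × (0.0690 + 0.9358) = 435.13 × 1.0048 = 437.22 W/m².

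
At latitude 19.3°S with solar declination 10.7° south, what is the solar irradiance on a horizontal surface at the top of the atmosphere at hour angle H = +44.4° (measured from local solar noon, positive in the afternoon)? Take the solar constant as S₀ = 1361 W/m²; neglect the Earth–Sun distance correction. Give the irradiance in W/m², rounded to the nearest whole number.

985 W/m²

cos θ_z = sin φ sin δ + cos φ cos δ cos H = (-0.3305)(-0.1857) + (0.9438)(0.9826)(0.7145) = 0.7240.
Top-of-atmosphere irradiance = S₀ cos θ_z = 1361 × 0.7240 = 985.36 W/m².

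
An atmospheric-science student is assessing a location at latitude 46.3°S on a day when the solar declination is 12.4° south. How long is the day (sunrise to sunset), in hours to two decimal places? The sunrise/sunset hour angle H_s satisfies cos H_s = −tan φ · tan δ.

13.77 hours

−tan φ tan δ = −(-1.0464)(-0.2199) = -0.2301; H_s = arccos(-0.2301) = 103.30°.
Day length = 2 H_s / 15° h⁻¹ = 206.60° / 15 = 13.773 h.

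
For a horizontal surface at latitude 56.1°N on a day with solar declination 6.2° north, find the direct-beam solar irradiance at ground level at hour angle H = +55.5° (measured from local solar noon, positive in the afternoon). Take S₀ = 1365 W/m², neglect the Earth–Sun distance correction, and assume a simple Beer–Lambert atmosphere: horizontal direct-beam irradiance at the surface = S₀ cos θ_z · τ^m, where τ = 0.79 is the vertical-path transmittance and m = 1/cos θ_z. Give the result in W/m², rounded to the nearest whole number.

307 W/m²

With φ = 56.1°, δ = 6.2°, H = 55.50°: sin φ sin δ = 0.0896, cos φ cos δ cos H = 0.3141, so cos θ_z = 0.4037.
Air mass m = 1/cos θ_z = 1/0.4037 = 2.477; τ^m = 0.79^2.477 = 0.5577.
Surface direct beam = 1365 × 0.4037 × 0.5577 = 307.32 W/m².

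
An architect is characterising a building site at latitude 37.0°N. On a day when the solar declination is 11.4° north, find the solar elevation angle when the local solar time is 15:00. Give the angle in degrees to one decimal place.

42.3°

Hour angle H = 15° × (15 − 12) = 45.00°.
cos θ_z = sin φ sin δ + cos φ cos δ cos H = (0.6018)(0.1977) + (0.7986)(0.9803)(0.7071) = 0.6725.
θ_z = arccos(0.6725) = 47.74°, so the elevation is 90° − 47.74° = 42.26°.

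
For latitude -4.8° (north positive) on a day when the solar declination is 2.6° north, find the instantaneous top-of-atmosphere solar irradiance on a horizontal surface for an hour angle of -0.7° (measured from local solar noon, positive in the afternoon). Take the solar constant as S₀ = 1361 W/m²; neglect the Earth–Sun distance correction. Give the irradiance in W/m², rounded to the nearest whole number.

1350 W/m²

cos θ_z = sin(-4.8°) sin(2.6°) + cos(-4.8°) cos(2.6°) cos(-0.70°) = -0.0038 + 0.9954 = 0.9916.
Top-of-atmosphere irradiance = S₀ cos θ_z = 1361 × 0.9916 = 1349.57 W/m².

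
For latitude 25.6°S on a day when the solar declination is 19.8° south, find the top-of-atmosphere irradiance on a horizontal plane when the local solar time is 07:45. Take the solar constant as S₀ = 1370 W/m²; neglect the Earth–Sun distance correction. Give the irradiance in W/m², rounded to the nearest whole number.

715 W/m²

Hour angle H = 15° × (7.75 − 12) = -63.75°.
cos θ_z = sin φ sin δ + cos φ cos δ cos H = (-0.4321)(-0.3387) + (0.9018)(0.9409)(0.4423) = 0.5216.
Top-of-atmosphere irradiance = S₀ cos θ_z = 1370 × 0.5216 = 714.59 W/m².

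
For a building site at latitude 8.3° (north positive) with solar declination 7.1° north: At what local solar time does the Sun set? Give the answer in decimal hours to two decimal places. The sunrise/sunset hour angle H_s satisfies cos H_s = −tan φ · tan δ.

The sunset hour angle satisfies cos H_s = −tan φ tan δ = -0.0182, giving H_s = 91.04°.
Sunset is at 12 + H_s/15 = 12 + 6.069 = 18.069 h local solar time.

18.07 h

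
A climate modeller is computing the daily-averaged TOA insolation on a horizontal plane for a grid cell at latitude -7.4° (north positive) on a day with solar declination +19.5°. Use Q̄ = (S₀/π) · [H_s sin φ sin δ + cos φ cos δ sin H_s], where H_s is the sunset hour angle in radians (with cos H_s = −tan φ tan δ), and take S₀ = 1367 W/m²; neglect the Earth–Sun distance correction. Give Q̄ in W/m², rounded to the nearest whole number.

−tan φ tan δ = −(-0.1299)(0.3541) = 0.0460; H_s = arccos(0.0460) = 87.36°. In radians, H_s = 1.5247.
H_s sin φ sin δ = 1.5247 × -0.1288 × 0.3338 = -0.0656.
cos φ cos δ sin H_s = 0.9917 × 0.9426 × 0.9989 = 0.9337.
Q̄ = (1367/π) × (-0.0656 + 0.9337) = 435.13 × 0.8681 = 377.74 W/m².

378 W/m²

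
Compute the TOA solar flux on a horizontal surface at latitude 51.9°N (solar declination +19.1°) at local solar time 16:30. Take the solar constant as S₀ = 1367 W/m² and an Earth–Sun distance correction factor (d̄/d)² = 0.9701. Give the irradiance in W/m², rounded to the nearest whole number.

637 W/m²

Hour angle H = 15° × (16.5 − 12) = 67.50°.
With φ = 51.9°, δ = 19.1°, H = 67.50°: sin φ sin δ = 0.2575, cos φ cos δ cos H = 0.2231, so cos θ_z = 0.4806.
Top-of-atmosphere irradiance = S₀ (d̄/d)² cos θ_z = 1367 × 0.9701 × 0.4806 = 637.34 W/m².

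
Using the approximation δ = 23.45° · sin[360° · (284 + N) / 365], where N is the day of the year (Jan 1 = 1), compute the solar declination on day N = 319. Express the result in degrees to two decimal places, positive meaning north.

360 × (284 + 319) / 365 = 594.740°; sin(594.740°) = -0.8165.
δ = 23.45 × -0.8165 = -19.147° ≈ -19.15°.

-19.15°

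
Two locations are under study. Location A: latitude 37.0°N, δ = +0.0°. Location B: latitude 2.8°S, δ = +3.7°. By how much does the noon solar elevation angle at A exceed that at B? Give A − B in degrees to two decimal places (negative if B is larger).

-30.50°

A: 90° − |37.0 − (0.0)| = 53.00°.
B: 90° − |-2.8 − (3.7)| = 83.50°.
A − B = 53.00 − 83.50 = -30.50°.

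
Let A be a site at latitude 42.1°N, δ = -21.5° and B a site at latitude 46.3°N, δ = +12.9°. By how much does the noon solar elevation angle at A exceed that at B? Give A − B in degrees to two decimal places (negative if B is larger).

-30.20°

A: 90° − |42.1 − (-21.5)| = 26.40°.
B: 90° − |46.3 − (12.9)| = 56.60°.
A − B = 26.40 − 56.60 = -30.20°.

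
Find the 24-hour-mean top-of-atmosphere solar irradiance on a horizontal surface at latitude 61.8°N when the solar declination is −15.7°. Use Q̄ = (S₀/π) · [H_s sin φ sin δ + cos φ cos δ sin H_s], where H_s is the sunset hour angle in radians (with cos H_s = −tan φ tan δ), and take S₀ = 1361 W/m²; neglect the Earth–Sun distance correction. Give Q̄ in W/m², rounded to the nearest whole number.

63 W/m²

cos H_s = −tan(61.8°) · tan(-15.7°) = 0.5242, so H_s = arccos(0.5242) = 58.39°. In radians, H_s = 1.0191.
H_s sin φ sin δ = 1.0191 × 0.8813 × -0.2706 = -0.2430.
cos φ cos δ sin H_s = 0.4726 × 0.9627 × 0.8516 = 0.3875.
Q̄ = (1361/π) × (-0.2430 + 0.3875) = 433.22 × 0.1445 = 62.60 W/m².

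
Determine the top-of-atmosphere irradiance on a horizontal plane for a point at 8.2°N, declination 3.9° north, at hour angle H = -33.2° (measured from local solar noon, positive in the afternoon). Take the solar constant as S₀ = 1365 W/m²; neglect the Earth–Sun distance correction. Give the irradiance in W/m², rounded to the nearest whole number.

1141 W/m²

cos θ_z = sin(8.2°) sin(3.9°) + cos(8.2°) cos(3.9°) cos(-33.20°) = 0.0097 + 0.8263 = 0.8360.
Top-of-atmosphere irradiance = S₀ cos θ_z = 1365 × 0.8360 = 1141.14 W/m².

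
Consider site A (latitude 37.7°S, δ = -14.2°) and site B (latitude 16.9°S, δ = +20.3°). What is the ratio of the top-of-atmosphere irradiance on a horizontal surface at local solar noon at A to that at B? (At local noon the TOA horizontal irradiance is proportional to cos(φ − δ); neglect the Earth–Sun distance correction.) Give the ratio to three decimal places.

1.151

A: cos θ_z = cos(-37.7° − (-14.2°)) = 0.9171.
B: cos θ_z = cos(-16.9° − (20.3°)) = 0.7965.
Ratio A/B = 0.9171 / 0.7965 = 1.1514.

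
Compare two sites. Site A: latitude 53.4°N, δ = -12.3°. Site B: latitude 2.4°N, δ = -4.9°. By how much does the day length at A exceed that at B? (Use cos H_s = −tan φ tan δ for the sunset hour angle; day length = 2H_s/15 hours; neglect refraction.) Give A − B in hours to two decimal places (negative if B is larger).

-2.25 h

A: H_s = arccos(−tan 53.4° · tan -12.3°) = 72.93°, so 2H_s/15 = 9.7240 h.
B: H_s = arccos(−tan 2.4° · tan -4.9°) = 89.79°, so 2H_s/15 = 11.9720 h.
A − B = 9.7240 − 11.9720 = -2.2480 h.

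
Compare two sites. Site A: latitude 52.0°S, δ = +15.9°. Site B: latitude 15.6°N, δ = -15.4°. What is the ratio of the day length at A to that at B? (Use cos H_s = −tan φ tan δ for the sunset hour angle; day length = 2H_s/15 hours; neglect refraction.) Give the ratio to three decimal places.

0.802

A: H_s = arccos(−tan -52.0° · tan 15.9°) = 68.62°, so 2H_s/15 = 9.1493 h.
B: H_s = arccos(−tan 15.6° · tan -15.4°) = 85.59°, so 2H_s/15 = 11.4120 h.
Ratio A/B = 9.1493 / 11.4120 = 0.8017.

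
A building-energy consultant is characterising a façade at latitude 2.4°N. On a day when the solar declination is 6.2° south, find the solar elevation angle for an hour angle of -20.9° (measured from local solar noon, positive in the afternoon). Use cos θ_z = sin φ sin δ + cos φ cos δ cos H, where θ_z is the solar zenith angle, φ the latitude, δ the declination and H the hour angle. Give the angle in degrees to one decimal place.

67.4°

cos θ_z = sin φ sin δ + cos φ cos δ cos H = (0.0419)(-0.1080) + (0.9991)(0.9942)(0.9342) = 0.9234.
θ_z = arccos(0.9234) = 22.57°, so the elevation is 90° − 22.57° = 67.43°.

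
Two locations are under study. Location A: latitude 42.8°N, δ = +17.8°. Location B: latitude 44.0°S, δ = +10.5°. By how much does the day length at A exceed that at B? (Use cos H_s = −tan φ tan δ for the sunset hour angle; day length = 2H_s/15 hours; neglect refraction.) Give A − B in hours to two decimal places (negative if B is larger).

+3.68 h

A: H_s = arccos(−tan 42.8° · tan 17.8°) = 107.30°, so 2H_s/15 = 14.3067 h.
B: H_s = arccos(−tan -44.0° · tan 10.5°) = 79.69°, so 2H_s/15 = 10.6253 h.
A − B = 14.3067 − 10.6253 = 3.6814 h.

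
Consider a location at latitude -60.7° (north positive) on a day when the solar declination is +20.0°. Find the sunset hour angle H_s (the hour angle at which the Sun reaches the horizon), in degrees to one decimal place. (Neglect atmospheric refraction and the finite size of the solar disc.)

49.6°

−tan φ tan δ = −(-1.7820)(0.3640) = 0.6486; H_s = arccos(0.6486) = 49.56°.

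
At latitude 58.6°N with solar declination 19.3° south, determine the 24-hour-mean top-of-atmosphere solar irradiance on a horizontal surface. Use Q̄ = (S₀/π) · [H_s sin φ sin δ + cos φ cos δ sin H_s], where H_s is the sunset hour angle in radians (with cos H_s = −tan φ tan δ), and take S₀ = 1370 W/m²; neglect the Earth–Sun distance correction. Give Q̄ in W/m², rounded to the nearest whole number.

−tan φ tan δ = −(1.6383)(-0.3502) = 0.5737; H_s = arccos(0.5737) = 54.99°. In radians, H_s = 0.9598.
H_s sin φ sin δ = 0.9598 × 0.8536 × -0.3305 = -0.2708.
cos φ cos δ sin H_s = 0.5210 × 0.9438 × 0.8191 = 0.4028.
Q̄ = (1370/π) × (-0.2708 + 0.4028) = 436.08 × 0.1320 = 57.56 W/m².

58 W/m²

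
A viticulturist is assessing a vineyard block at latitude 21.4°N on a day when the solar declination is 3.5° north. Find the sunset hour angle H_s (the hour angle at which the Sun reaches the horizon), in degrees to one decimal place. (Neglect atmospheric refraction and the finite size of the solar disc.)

The sunset hour angle satisfies cos H_s = −tan φ tan δ = -0.0240, giving H_s = 91.38°.

91.4°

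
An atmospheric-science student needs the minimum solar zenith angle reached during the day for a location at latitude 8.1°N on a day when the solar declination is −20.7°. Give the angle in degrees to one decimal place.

28.8°

At local solar noon the hour angle is zero, so the zenith angle is |φ − δ| = |8.1° − (-20.7°)| = 28.8°.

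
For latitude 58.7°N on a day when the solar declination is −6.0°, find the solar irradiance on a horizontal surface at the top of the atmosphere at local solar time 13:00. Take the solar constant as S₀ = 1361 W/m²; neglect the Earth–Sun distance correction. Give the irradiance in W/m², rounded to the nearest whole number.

Hour angle H = 15° × (13 − 12) = 15.00°.
cos θ_z = sin(58.7°) sin(-6.0°) + cos(58.7°) cos(-6.0°) cos(15.00°) = -0.0893 + 0.4991 = 0.4098.
Top-of-atmosphere irradiance = S₀ cos θ_z = 1361 × 0.4098 = 557.74 W/m².

558 W/m²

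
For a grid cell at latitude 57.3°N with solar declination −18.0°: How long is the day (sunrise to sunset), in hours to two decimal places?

cos H_s = −tan(57.3°) · tan(-18.0°) = 0.5061, so H_s = arccos(0.5061) = 59.60°.
Day length = 2 H_s / 15° h⁻¹ = 119.20° / 15 = 7.947 h.

7.95 hours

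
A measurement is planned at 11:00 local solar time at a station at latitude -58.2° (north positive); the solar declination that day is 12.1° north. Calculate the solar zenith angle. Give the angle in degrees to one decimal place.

71.4°

Hour angle H = 15° × (11 − 12) = -15.00°.
cos θ_z = sin(-58.2°) sin(12.1°) + cos(-58.2°) cos(12.1°) cos(-15.00°) = -0.1782 + 0.4977 = 0.3195.
θ_z = arccos(0.3195) = 71.37°.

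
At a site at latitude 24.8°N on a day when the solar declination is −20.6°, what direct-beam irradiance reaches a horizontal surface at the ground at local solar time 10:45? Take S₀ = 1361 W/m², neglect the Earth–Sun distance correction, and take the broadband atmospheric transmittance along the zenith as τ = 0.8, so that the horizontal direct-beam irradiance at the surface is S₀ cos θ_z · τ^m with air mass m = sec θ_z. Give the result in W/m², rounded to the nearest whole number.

Hour angle H = 15° × (10.75 − 12) = -18.75°.
cos θ_z = sin φ sin δ + cos φ cos δ cos H = (0.4195)(-0.3518) + (0.9078)(0.9361)(0.9469) = 0.6571.
Air mass m = 1/cos θ_z = 1/0.6571 = 1.522; τ^m = 0.8^1.522 = 0.7120.
Surface direct beam = 1361 × 0.6571 × 0.7120 = 636.75 W/m².

637 W/m²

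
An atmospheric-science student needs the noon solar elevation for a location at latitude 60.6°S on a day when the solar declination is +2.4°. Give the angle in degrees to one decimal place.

27.0°

At local solar noon the hour angle is zero, so the elevation is 90° − |φ − δ| = 90° − |-60.6° − (2.4°)| = 90° − 63.0° = 27.0°.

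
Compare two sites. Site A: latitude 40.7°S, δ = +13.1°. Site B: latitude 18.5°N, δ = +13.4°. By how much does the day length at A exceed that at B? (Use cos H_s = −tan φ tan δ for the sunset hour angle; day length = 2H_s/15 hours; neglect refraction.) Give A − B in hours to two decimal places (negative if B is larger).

A: H_s = arccos(−tan -40.7° · tan 13.1°) = 78.45°, so 2H_s/15 = 10.4600 h.
B: H_s = arccos(−tan 18.5° · tan 13.4°) = 94.57°, so 2H_s/15 = 12.6093 h.
A − B = 10.4600 − 12.6093 = -2.1493 h.

-2.15 h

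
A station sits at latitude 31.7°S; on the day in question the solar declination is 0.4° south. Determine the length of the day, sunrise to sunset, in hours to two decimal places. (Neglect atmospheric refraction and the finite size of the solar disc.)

12.03 hours

The sunset hour angle satisfies cos H_s = −tan φ tan δ = -0.0043, giving H_s = 90.25°.
Day length = 2 H_s / 15° h⁻¹ = 180.50° / 15 = 12.033 h.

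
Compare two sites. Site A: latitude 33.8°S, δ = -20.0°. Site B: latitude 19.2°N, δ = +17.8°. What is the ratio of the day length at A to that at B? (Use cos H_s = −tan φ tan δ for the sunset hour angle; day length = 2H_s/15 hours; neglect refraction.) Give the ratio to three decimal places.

A: H_s = arccos(−tan -33.8° · tan -20.0°) = 104.10°, so 2H_s/15 = 13.8800 h.
B: H_s = arccos(−tan 19.2° · tan 17.8°) = 96.42°, so 2H_s/15 = 12.8560 h.
Ratio A/B = 13.8800 / 12.8560 = 1.0797.

1.080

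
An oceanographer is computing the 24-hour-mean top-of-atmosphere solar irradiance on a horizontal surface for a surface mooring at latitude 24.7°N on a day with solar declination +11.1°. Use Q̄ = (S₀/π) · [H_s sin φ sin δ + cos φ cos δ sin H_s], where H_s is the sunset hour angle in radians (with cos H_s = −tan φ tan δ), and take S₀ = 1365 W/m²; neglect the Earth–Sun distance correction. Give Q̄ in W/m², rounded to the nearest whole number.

444 W/m²

cos H_s = −tan(24.7°) · tan(11.1°) = -0.0902, so H_s = arccos(-0.0902) = 95.18°. In radians, H_s = 1.6612.
H_s sin φ sin δ = 1.6612 × 0.4179 × 0.1925 = 0.1336.
cos φ cos δ sin H_s = 0.9085 × 0.9813 × 0.9959 = 0.8879.
Q̄ = (1365/π) × (0.1336 + 0.8879) = 434.49 × 1.0215 = 443.83 W/m².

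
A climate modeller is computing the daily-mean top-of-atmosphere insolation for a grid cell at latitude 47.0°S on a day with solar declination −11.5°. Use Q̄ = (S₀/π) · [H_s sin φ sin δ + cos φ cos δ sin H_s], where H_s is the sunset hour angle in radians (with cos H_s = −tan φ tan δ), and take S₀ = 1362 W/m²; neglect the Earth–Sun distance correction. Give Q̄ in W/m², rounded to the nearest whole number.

−tan φ tan δ = −(-1.0724)(-0.2035) = -0.2182; H_s = arccos(-0.2182) = 102.60°. In radians, H_s = 1.7907.
H_s sin φ sin δ = 1.7907 × -0.7314 × -0.1994 = 0.2612.
cos φ cos δ sin H_s = 0.6820 × 0.9799 × 0.9759 = 0.6522.
Q̄ = (1362/π) × (0.2612 + 0.6522) = 433.54 × 0.9134 = 396.00 W/m².

396 W/m²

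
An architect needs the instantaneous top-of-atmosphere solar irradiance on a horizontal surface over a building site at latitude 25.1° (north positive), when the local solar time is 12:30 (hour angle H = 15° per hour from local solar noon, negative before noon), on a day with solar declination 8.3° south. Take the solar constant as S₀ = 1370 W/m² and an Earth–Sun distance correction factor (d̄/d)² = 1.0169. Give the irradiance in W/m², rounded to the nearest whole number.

Hour angle H = 15° × (12.5 − 12) = 7.50°.
cos θ_z = sin(25.1°) sin(-8.3°) + cos(25.1°) cos(-8.3°) cos(7.50°) = -0.0612 + 0.8884 = 0.8272.
Top-of-atmosphere irradiance = S₀ (d̄/d)² cos θ_z = 1370 × 1.0169 × 0.8272 = 1152.42 W/m².

1152 W/m²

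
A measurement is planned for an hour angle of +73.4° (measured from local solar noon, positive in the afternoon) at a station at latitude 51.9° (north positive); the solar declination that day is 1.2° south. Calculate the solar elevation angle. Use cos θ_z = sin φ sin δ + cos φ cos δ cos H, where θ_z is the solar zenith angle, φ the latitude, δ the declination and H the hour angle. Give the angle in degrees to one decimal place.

9.2°

cos θ_z = sin φ sin δ + cos φ cos δ cos H = (0.7869)(-0.0209) + (0.6170)(0.9998)(0.2857) = 0.1598.
θ_z = arccos(0.1598) = 80.80°, so the elevation is 90° − 80.80° = 9.20°.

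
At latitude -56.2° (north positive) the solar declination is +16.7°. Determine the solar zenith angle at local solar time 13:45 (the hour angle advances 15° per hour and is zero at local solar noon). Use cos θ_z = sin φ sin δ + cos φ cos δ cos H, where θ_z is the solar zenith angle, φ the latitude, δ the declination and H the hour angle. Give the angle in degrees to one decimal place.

76.2°

Hour angle H = 15° × (13.75 − 12) = 26.25°.
cos θ_z = sin(-56.2°) sin(16.7°) + cos(-56.2°) cos(16.7°) cos(26.25°) = -0.2388 + 0.4779 = 0.2391.
θ_z = arccos(0.2391) = 76.17°.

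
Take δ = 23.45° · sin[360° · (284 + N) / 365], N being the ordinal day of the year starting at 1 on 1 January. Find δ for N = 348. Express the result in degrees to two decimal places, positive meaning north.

-23.29°

360 × (284 + 348) / 365 = 623.342°; sin(623.342°) = -0.9933.
δ = 23.45 × -0.9933 = -23.293° ≈ -23.29°.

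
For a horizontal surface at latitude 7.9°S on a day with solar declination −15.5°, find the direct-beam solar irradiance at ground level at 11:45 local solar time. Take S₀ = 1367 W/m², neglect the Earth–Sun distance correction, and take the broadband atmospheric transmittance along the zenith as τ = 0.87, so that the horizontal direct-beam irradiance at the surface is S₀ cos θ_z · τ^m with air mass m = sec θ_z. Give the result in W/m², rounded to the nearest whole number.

Hour angle H = 15° × (11.75 − 12) = -3.75°.
With φ = -7.9°, δ = -15.5°, H = -3.75°: sin φ sin δ = 0.0367, cos φ cos δ cos H = 0.9524, so cos θ_z = 0.9891.
Air mass m = 1/cos θ_z = 1/0.9891 = 1.011; τ^m = 0.87^1.011 = 0.8687.
Surface direct beam = 1367 × 0.9891 × 0.8687 = 1174.57 W/m².

1175 W/m²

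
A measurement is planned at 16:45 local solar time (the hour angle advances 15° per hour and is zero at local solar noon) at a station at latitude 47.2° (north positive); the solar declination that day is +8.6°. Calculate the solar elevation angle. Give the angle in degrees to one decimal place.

19.0°

Hour angle H = 15° × (16.75 − 12) = 71.25°.
cos θ_z = sin(47.2°) sin(8.6°) + cos(47.2°) cos(8.6°) cos(71.25°) = 0.1097 + 0.2159 = 0.3256.
θ_z = arccos(0.3256) = 71.00°, so the elevation is 90° − 71.00° = 19.00°.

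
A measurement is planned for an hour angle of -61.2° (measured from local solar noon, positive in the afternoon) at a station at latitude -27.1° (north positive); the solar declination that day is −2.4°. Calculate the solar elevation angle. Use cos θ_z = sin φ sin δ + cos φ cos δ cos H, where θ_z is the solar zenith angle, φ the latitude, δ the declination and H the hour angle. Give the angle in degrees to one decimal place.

26.6°

With φ = -27.1°, δ = -2.4°, H = -61.20°: sin φ sin δ = 0.0191, cos φ cos δ cos H = 0.4285, so cos θ_z = 0.4476.
θ_z = arccos(0.4476) = 63.41°, so the elevation is 90° − 63.41° = 26.59°.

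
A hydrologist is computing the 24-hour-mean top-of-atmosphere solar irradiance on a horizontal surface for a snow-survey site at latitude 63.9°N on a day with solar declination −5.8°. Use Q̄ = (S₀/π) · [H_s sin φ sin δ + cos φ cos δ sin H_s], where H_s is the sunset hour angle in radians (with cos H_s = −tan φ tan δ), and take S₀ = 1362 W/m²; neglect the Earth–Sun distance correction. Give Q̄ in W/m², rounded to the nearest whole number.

132 W/m²

cos H_s = −tan(63.9°) · tan(-5.8°) = 0.2073, so H_s = arccos(0.2073) = 78.04°. In radians, H_s = 1.3621.
H_s sin φ sin δ = 1.3621 × 0.8980 × -0.1011 = -0.1237.
cos φ cos δ sin H_s = 0.4399 × 0.9949 × 0.9783 = 0.4282.
Q̄ = (1362/π) × (-0.1237 + 0.4282) = 433.54 × 0.3045 = 132.01 W/m².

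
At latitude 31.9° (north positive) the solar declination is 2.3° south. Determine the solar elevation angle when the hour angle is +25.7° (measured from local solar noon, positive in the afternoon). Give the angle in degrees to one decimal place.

48.0°

With φ = 31.9°, δ = -2.3°, H = 25.70°: sin φ sin δ = -0.0212, cos φ cos δ cos H = 0.7644, so cos θ_z = 0.7432.
θ_z = arccos(0.7432) = 42.00°, so the elevation is 90° − 42.00° = 48.00°.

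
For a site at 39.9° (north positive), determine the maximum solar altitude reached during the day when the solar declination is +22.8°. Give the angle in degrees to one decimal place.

At local solar noon the hour angle is zero, so the elevation is 90° − |φ − δ| = 90° − |39.9° − (22.8°)| = 90° − 17.1° = 72.9°.

72.9°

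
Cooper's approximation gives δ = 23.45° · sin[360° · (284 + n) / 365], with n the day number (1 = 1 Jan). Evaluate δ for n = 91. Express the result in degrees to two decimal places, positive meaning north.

360 × (284 + 91) / 365 = 369.863°; sin(369.863°) = 0.1713.
δ = 23.45 × 0.1713 = 4.017° ≈ +4.02°.

+4.02°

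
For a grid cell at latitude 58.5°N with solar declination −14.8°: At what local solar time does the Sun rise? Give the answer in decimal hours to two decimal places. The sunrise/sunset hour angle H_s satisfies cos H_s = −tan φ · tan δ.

The sunset hour angle satisfies cos H_s = −tan φ tan δ = 0.4312, giving H_s = 64.46°.
Sunrise is at 12 − H_s/15 = 12 − 4.297 = 7.703 h local solar time.

7.70 h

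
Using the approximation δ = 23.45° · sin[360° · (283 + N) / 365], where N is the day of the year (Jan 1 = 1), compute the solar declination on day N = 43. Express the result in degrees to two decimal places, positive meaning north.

-14.59°

360 × (283 + 43) / 365 = 321.534°; sin(321.534°) = -0.6221.
δ = 23.45 × -0.6221 = -14.588° ≈ -14.59°.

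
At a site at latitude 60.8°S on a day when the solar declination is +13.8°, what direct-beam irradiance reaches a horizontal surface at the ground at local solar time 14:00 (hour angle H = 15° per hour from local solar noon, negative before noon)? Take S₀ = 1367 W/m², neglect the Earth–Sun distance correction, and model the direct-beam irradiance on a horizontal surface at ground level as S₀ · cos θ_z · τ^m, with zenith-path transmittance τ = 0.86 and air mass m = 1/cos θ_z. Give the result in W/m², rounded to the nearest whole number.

Hour angle H = 15° × (14 − 12) = 30.00°.
With φ = -60.8°, δ = 13.8°, H = 30.00°: sin φ sin δ = -0.2082, cos φ cos δ cos H = 0.4103, so cos θ_z = 0.2021.
Air mass m = 1/cos θ_z = 1/0.2021 = 4.948; τ^m = 0.86^4.948 = 0.4741.
Surface direct beam = 1367 × 0.2021 × 0.4741 = 130.98 W/m².

131 W/m²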